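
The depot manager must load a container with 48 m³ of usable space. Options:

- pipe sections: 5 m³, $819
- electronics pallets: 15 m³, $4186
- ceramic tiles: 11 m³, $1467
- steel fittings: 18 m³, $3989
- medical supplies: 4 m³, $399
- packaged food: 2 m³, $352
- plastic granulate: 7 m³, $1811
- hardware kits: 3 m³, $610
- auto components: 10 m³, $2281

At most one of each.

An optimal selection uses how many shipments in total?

Optimal total is 11418.
One optimal bundle: electronics pallets + steel fittings + packaged food + hardware kits + auto components (48 m³).
Every optimal selection uses 5 shipments.

5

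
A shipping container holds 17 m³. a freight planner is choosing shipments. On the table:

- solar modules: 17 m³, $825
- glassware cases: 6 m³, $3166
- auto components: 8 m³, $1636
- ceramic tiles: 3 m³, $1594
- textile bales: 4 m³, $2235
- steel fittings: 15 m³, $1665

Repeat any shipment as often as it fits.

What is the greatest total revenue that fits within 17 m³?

Taking the top-ratio shipments first gives 4×textile bales for 8940 (16 m³).
Replace 2×textile bales with 3×ceramic tiles: the trade gains 312 net, giving 9252 at 17 m³.

9252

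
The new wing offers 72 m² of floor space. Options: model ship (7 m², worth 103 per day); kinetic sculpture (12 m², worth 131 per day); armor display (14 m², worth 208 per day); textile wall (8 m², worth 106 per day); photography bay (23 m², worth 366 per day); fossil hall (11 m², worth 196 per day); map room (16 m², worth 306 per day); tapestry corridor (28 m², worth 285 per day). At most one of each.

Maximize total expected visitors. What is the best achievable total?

Greedy by ratio would take model ship + armor display + photography bay + fossil hall + map room: 71 m² used, total 1179.
Replace model ship with textile wall: the trade gains 3 net, giving 1182 at 72 m².
Runner-up model ship + armor display + photography bay + fossil hall + map room tops out at 1179.

1182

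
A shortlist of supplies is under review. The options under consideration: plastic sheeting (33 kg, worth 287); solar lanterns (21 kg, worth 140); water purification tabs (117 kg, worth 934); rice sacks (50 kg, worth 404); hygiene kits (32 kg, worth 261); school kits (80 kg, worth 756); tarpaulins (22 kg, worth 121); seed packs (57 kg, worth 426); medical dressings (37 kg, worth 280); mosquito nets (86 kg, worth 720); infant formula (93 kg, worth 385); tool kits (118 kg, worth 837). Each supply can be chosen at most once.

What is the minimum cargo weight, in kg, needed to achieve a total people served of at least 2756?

333

Minimise kg subject to total people served ≥ 2756.
plastic sheeting + solar lanterns + water purification tabs + rice sacks + hygiene kits + school kits: 2782 people served at 333 kg.
Below 333 kg the best achievable stays under 2756.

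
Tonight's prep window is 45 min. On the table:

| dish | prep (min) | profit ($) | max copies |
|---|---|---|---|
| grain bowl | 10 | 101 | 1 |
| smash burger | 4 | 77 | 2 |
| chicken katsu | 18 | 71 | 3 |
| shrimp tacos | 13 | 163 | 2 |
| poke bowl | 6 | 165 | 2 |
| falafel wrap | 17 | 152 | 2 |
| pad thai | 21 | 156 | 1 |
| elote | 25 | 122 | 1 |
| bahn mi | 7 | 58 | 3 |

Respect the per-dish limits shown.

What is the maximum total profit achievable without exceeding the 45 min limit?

By profit per min: poke bowl 27.50, smash burger 19.25, shrimp tacos 12.54 lead.
Best packing: grain bowl + 2×smash burger + shrimp tacos + 2×poke bowl — 43 min, 748 total.
The spare 2 min is too small for any remaining dish, and no exchange beats 748.

748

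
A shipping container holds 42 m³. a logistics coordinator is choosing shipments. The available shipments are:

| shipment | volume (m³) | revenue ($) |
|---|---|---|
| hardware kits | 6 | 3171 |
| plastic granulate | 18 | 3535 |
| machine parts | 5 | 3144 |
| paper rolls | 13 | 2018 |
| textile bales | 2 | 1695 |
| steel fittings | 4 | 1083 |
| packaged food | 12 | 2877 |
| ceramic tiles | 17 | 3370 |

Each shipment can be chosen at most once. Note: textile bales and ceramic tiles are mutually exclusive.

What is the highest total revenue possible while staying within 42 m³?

The ratio ordering already packs tightly: hardware kits + machine parts + paper rolls + textile bales + steel fittings + packaged food, 42 m³, 13988.

13988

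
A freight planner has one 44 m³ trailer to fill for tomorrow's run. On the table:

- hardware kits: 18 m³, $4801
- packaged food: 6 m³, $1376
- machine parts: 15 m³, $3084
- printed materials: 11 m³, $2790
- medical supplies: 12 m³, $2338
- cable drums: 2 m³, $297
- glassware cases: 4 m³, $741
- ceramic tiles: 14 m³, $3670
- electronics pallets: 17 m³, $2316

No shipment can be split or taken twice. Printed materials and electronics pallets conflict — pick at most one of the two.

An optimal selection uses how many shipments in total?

3

Best achievable revenue is 11261.
For example hardware kits + printed materials + ceramic tiles achieves it, using 43 m³.
Every optimal selection uses 3 shipments.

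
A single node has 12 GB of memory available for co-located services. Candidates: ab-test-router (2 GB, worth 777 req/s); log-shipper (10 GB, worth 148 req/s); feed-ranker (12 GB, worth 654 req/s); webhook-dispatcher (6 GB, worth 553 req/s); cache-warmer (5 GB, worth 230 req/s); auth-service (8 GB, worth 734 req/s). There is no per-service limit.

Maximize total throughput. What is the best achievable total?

4662

Density check — ab-test-router 388.50, webhook-dispatcher 92.17, auth-service 91.75, feed-ranker 54.50 are the best per GB.
6×ab-test-router uses 12 of the 12 GB and totals 4662.
Nothing else within 12 GB beats 4662.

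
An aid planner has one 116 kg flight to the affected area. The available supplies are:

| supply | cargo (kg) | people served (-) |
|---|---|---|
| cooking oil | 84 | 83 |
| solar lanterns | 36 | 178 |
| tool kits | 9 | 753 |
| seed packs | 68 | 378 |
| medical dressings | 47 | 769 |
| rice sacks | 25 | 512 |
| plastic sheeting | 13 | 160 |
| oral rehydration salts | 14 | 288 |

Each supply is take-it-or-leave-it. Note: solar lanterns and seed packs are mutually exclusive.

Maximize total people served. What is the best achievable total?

2482

Best packing: tool kits + medical dressings + rice sacks + plastic sheeting + oral rehydration salts — 108 kg, 2482 total.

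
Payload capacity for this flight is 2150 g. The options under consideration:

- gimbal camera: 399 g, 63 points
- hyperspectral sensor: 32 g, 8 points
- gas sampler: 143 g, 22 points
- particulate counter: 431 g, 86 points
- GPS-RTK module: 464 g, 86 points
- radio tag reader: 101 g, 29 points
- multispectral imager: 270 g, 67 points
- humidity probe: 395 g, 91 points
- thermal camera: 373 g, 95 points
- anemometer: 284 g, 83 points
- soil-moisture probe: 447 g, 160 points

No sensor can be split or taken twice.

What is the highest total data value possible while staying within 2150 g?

555

Hyperspectral sensor + gas sampler + radio tag reader + multispectral imager + humidity probe + thermal camera + anemometer + soil-moisture probe uses 2045 of the 2150 g and totals 555.
An exhaustive check of the 2048 subsets confirms 555.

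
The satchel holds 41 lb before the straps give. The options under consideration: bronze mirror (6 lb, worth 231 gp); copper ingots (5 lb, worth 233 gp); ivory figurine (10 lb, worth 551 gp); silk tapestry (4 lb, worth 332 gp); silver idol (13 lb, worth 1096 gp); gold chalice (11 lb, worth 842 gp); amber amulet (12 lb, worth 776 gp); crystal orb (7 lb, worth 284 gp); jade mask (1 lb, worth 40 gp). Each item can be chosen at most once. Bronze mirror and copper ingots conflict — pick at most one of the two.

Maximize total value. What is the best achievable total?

Taking silk tapestry + silver idol + gold chalice + amber amulet + jade mask: 41 lb used, 3086 in value.
Runner-up silk tapestry + silver idol + gold chalice + amber amulet tops out at 3046.

3086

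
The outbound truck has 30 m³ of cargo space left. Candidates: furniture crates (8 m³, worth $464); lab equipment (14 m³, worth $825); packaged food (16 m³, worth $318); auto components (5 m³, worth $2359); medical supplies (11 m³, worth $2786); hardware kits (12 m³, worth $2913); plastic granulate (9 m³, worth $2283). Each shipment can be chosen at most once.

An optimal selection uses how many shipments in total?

3

The maximum revenue within 30 m³ is 8058.
auto components + medical supplies + hardware kits hits 8058 at 28 m³.
Any selection reaching 8058 contains exactly 3 shipments.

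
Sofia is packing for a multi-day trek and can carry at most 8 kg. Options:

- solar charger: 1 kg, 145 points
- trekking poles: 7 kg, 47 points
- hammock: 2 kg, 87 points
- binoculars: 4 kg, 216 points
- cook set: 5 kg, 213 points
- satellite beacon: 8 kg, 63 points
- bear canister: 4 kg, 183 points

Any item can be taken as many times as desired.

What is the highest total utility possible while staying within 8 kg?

The ratio ordering already packs tightly: 8×solar charger, 8 kg, 1160.
No other feasible combination exceeds 1160.

1160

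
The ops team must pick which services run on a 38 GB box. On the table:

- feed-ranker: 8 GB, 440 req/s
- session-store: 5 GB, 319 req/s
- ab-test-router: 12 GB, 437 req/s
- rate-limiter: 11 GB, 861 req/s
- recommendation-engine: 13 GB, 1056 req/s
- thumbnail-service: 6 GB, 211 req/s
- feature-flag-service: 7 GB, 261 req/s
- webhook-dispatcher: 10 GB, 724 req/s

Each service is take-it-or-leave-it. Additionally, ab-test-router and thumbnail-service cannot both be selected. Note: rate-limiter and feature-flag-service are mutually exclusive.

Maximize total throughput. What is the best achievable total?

2676

Filling by ratio: rate-limiter + recommendation-engine + webhook-dispatcher for 2641, with 4 GB left unused.
Dropping webhook-dispatcher frees 10 GB; slotting in feed-ranker + session-store (13 GB) lifts the total to 2676 at 37 GB.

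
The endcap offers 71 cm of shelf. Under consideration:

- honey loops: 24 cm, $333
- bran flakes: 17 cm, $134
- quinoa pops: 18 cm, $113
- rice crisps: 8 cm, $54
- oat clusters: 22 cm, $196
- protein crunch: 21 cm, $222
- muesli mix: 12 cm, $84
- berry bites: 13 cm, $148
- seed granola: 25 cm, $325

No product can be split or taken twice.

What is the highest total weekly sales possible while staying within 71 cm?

Density check — honey loops 13.88, seed granola 13.00, berry bites 11.38 are the best per cm.
The ratio heuristic lands on honey loops + rice crisps + berry bites + seed granola (860) but leaves 1 cm idle.
The 21 cm tied up in rice crisps and berry bites is better spent on protein crunch — total rises to 880 (70 cm).
Next best is honey loops + rice crisps + berry bites + seed granola at 860 (70 cm) — short by 20.

880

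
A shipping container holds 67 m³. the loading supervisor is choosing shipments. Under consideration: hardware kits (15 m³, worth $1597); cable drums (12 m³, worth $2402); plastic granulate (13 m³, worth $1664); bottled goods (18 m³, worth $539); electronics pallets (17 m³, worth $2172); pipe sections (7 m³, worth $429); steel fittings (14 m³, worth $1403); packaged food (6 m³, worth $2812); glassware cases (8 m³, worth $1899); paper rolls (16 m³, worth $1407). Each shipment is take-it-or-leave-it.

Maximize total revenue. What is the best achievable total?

11378

Taking cable drums + plastic granulate + electronics pallets + pipe sections + packaged food + glassware cases: 63 m³ used, 11378 in revenue.
The closest alternative, hardware kits + cable drums + electronics pallets + pipe sections + packaged food + glassware cases, reaches only 11311.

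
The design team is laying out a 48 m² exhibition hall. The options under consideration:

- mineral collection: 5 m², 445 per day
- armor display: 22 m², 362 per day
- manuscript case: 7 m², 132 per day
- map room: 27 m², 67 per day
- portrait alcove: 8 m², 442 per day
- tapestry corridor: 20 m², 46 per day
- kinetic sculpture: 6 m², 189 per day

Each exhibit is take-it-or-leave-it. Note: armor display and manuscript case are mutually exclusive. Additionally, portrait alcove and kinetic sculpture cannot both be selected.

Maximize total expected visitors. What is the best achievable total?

1249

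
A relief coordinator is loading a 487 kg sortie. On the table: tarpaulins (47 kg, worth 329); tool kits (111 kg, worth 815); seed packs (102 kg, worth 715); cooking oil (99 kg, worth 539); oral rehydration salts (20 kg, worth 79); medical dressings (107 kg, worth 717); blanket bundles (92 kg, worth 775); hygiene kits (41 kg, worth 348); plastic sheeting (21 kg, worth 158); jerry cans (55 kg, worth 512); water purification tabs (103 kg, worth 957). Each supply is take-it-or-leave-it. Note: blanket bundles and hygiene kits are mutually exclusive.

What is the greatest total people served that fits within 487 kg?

3932

Best packing: tool kits + seed packs + blanket bundles + plastic sheeting + jerry cans + water purification tabs — 484 kg, 3932 total.
Next best is tool kits + seed packs + oral rehydration salts + blanket bundles + jerry cans + water purification tabs at 3853 (483 kg) — short by 79.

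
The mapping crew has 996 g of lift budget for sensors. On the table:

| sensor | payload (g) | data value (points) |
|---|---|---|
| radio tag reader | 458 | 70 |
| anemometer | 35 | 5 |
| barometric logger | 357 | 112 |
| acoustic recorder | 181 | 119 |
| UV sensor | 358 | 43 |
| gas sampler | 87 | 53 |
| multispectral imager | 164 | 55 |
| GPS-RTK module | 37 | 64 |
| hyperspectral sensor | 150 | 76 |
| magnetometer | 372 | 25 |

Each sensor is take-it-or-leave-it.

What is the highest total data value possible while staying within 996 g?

Barometric logger + acoustic recorder + gas sampler + multispectral imager + GPS-RTK module + hyperspectral sensor uses 976 of the 996 g and totals 479.
The closest alternative, anemometer + barometric logger + acoustic recorder + multispectral imager + GPS-RTK module + hyperspectral sensor, reaches only 431.

479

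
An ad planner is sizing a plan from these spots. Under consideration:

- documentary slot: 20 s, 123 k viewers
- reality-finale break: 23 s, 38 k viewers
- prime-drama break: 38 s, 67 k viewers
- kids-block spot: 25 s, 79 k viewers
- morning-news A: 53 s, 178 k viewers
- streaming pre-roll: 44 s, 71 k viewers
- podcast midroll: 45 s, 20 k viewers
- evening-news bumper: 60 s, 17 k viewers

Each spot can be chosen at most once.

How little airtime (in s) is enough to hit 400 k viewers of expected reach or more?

Need the lightest bundle worth ≥ 400.
Taking documentary slot + reality-finale break + kids-block spot + morning-news A gives 418 (≥ 400) for 121 s.
Any bundle with less than 121 s falls short of 400.

121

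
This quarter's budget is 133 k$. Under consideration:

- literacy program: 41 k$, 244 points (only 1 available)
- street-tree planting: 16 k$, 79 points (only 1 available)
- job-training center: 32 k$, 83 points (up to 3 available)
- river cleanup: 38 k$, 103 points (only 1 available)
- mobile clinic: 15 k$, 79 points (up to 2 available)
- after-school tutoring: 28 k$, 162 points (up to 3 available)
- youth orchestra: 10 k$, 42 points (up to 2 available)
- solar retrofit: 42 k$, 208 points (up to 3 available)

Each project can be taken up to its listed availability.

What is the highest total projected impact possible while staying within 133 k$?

731

Ranking by ratio (projected impact/k$): literacy program 5.95, after-school tutoring 5.79, mobile clinic 5.27, solar retrofit 4.95.
The ratio heuristic lands on literacy program + 3×after-school tutoring (730) but leaves 8 k$ idle.
Dropping after-school tutoring frees 28 k$; slotting in mobile clinic + 2×youth orchestra (35 k$) lifts the total to 731 at 132 k$.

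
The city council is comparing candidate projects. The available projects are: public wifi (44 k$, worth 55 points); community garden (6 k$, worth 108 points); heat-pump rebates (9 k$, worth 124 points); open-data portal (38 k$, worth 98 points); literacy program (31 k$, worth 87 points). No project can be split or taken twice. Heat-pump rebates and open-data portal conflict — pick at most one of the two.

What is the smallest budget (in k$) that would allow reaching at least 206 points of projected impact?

Need the lightest bundle worth ≥ 206.
community garden + heat-pump rebates reaches 232 using 15 k$.
Any bundle with less than 15 k$ falls short of 206.

15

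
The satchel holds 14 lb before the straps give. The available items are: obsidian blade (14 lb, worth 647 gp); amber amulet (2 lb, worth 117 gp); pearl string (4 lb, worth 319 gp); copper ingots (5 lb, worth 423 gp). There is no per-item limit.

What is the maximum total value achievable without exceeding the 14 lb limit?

1165

Taking pearl string + 2×copper ingots: 14 lb used, 1165 in value.
That's the maximum — no swap from here does better than 1165.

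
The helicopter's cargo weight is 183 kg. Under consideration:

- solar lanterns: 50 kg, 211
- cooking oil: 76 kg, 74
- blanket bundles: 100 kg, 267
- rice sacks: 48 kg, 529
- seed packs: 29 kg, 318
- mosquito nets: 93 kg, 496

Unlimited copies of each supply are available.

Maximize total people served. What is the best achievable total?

Taking the top-ratio supplies first gives 3×rice sacks + seed packs for 1905 (173 kg).
Dropping rice sacks frees 48 kg; slotting in 2×seed packs (58 kg) lifts the total to 2012 at 183 kg.
Every other selection either busts 183 kg or fails to beat 2012.

2012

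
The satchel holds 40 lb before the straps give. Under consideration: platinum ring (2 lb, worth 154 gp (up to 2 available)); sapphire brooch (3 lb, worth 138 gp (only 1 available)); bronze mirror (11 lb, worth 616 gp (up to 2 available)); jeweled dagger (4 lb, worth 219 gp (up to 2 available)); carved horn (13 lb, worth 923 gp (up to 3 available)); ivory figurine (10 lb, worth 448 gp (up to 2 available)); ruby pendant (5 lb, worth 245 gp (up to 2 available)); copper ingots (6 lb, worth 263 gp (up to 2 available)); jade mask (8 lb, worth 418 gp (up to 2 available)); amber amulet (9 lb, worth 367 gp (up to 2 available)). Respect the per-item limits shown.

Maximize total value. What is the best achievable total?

Taking the top-ratio items first gives 2×platinum ring + 2×jeweled dagger + 2×carved horn for 2592 (38 lb).
Dropping 2×platinum ring and 2×jeweled dagger frees 12 lb; slotting in carved horn (13 lb) lifts the total to 2769 at 39 lb.

2769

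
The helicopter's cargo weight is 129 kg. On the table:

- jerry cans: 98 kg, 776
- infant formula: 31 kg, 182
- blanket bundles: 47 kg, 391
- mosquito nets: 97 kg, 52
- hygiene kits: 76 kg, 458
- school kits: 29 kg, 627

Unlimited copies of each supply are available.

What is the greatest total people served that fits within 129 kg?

Taking 4×school kits: 116 kg used, 2508 in people served.
That's the maximum — no swap from here does better than 2508.

2508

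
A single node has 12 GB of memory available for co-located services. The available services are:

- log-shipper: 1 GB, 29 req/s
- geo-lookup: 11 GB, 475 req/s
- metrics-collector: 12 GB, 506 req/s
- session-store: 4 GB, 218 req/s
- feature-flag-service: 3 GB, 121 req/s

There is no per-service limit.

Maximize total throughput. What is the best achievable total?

654

Density check — session-store 54.50, geo-lookup 43.18, metrics-collector 42.17, feature-flag-service 40.33 are the best per GB.
Taking 3×session-store: 12 GB used, 654 in throughput.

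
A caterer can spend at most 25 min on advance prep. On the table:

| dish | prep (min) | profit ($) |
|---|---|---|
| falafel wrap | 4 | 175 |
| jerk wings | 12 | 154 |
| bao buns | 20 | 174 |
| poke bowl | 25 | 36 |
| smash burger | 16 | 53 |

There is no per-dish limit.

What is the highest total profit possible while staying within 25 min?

1050

The ratio ordering already packs tightly: 6×falafel wrap, 24 min, 1050.
The spare 1 min is too small for any remaining dish, and no exchange beats 1050.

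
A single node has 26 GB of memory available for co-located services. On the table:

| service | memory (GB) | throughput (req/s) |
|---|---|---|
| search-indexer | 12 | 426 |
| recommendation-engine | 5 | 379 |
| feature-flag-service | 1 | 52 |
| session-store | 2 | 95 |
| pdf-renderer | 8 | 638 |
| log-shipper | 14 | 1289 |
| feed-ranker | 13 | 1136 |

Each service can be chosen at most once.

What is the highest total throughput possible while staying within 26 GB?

2153

Filling by ratio: feature-flag-service + session-store + pdf-renderer + log-shipper for 2074, with 1 GB left unused.
A better packing is recommendation-engine + pdf-renderer + feed-ranker: 26 GB, total 2153.
The closest alternative, feature-flag-service + session-store + pdf-renderer + log-shipper, reaches only 2074.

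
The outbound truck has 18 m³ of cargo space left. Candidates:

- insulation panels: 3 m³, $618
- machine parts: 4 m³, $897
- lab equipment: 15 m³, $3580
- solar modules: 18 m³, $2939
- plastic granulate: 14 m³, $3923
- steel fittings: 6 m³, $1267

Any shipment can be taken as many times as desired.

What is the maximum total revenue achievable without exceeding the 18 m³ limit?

4820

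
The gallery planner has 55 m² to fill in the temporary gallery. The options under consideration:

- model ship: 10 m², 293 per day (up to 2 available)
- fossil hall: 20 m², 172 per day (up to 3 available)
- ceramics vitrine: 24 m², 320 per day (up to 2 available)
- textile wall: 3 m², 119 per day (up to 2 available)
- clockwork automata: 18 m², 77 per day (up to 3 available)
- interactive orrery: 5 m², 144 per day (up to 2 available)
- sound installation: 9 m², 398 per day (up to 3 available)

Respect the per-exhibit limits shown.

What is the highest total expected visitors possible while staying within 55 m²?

Taking the top-ratio exhibits first gives 2×model ship + 2×textile wall + 3×sound installation for 2018 (53 m²).
The 3 m² tied up in textile wall is better spent on interactive orrery — total rises to 2043 (55 m²).
No other feasible combination exceeds 2043.

2043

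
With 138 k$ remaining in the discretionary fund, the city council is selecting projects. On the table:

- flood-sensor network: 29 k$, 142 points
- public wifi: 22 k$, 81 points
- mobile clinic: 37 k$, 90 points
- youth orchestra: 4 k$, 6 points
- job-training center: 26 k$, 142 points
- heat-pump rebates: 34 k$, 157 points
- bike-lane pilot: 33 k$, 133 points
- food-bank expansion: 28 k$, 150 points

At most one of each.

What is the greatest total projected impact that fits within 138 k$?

By projected impact per k$: job-training center 5.46, food-bank expansion 5.36, flood-sensor network 4.90 lead.
The ratio heuristic lands on flood-sensor network + youth orchestra + job-training center + heat-pump rebates + food-bank expansion (597) but leaves 17 k$ idle.
Replace youth orchestra and heat-pump rebates with public wifi + bike-lane pilot: the trade gains 51 net, giving 648 at 138 k$.
Runner-up flood-sensor network + youth orchestra + job-training center + heat-pump rebates + food-bank expansion tops out at 597.

648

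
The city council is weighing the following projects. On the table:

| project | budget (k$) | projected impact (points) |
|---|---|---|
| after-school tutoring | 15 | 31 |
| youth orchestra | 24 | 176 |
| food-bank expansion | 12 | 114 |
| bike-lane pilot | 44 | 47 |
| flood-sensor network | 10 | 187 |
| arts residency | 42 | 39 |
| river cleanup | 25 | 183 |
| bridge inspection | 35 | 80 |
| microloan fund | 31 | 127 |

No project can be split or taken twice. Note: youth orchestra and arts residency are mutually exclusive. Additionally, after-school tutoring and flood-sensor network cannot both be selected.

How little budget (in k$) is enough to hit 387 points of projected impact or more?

Need the lightest bundle worth ≥ 387.
youth orchestra + food-bank expansion + flood-sensor network: 477 projected impact at 46 k$.
Below 46 k$ the best achievable stays under 387.

46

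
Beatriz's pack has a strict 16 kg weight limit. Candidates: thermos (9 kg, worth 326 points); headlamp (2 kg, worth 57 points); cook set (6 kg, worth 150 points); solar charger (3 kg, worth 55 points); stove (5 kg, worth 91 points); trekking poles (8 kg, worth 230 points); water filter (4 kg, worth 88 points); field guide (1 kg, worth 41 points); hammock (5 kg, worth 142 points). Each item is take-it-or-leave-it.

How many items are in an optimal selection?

Optimal total is 525.
For example thermos + headlamp + hammock achieves it, using 16 kg.
All optima have 3 items.

3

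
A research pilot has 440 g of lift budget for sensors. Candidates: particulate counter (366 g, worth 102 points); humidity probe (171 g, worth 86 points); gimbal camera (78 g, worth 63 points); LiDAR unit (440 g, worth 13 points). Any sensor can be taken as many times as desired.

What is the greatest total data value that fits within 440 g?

315

Best packing: 5×gimbal camera — 390 g, 315 total.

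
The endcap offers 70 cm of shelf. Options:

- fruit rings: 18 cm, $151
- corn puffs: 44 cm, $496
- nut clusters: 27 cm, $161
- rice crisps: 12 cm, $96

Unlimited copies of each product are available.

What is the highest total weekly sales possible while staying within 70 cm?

688

Density check — corn puffs 11.27, fruit rings 8.39, rice crisps 8.00 are the best per cm.
Taking the top-ratio products first gives fruit rings + corn puffs for 647 (62 cm).
Dropping fruit rings frees 18 cm; slotting in 2×rice crisps (24 cm) lifts the total to 688 at 68 cm.
That's the maximum — no swap from here does better than 688.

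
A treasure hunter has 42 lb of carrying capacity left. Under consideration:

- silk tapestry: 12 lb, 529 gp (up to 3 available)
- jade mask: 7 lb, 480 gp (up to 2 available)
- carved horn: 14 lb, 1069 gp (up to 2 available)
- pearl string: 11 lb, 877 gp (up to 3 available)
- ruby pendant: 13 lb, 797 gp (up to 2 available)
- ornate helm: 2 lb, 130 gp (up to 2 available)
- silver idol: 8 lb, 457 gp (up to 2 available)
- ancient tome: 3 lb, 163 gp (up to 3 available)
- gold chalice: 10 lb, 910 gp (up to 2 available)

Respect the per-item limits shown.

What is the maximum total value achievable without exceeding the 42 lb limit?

3574

The ratio ordering already packs tightly: 2×pearl string + 2×gold chalice, 42 lb, 3574.
Every other selection either busts 42 lb or exceeds an availability limit or fails to beat 3574.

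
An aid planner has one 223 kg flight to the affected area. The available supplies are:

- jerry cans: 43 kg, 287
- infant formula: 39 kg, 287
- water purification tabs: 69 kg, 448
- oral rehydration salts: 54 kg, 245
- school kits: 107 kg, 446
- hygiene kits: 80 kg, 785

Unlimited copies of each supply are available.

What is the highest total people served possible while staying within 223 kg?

1857

Density check — hygiene kits 9.81, infant formula 7.36, jerry cans 6.67, water purification tabs 6.49 are the best per kg.
Jerry cans + 2×hygiene kits uses 203 of the 223 kg and totals 1857.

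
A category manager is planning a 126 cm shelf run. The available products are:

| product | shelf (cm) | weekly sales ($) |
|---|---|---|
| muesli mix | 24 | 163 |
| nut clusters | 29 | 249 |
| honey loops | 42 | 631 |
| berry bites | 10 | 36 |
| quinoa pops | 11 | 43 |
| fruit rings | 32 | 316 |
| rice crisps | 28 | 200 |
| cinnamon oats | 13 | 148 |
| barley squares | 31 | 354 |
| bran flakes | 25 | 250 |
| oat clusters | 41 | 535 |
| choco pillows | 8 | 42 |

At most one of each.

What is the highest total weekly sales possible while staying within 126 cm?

Greedy by ratio would take honey loops + barley squares + oat clusters + choco pillows: 122 cm used, total 1562.
Dropping barley squares and choco pillows frees 39 cm; slotting in cinnamon oats + bran flakes (38 cm) lifts the total to 1564 at 121 cm.

1564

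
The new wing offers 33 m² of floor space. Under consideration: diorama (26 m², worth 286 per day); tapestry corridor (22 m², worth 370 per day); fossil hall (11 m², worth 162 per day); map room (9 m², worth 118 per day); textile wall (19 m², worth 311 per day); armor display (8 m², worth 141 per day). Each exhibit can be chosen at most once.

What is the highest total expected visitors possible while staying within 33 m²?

532

By expected visitors per m²: armor display 17.62, tapestry corridor 16.82, textile wall 16.37, fossil hall 14.73 lead.
Filling by ratio: tapestry corridor + armor display for 511, with 3 m² left unused.
The 8 m² tied up in armor display is better spent on fossil hall — total rises to 532 (33 m²).
An exhaustive check of the 64 subsets confirms 532.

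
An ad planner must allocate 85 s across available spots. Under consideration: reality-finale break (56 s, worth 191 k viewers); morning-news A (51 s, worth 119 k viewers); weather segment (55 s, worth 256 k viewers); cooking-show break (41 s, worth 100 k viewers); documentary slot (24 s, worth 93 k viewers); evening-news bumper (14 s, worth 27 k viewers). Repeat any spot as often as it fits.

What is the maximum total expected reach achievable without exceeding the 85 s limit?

349

Best packing: weather segment + documentary slot — 79 s, 349 total.
No other feasible combination exceeds 349.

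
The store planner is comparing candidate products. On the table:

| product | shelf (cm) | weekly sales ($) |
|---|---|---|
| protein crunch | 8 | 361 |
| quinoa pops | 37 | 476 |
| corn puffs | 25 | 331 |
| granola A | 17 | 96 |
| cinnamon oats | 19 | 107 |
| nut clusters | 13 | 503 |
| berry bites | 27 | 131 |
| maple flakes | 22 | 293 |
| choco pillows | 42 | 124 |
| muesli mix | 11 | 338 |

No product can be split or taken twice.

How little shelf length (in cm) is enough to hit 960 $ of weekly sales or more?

Look for the lowest-shelf combination reaching 960.
protein crunch + nut clusters + muesli mix reaches 1202 using 32 cm.
No combination under 32 cm hits 960.

32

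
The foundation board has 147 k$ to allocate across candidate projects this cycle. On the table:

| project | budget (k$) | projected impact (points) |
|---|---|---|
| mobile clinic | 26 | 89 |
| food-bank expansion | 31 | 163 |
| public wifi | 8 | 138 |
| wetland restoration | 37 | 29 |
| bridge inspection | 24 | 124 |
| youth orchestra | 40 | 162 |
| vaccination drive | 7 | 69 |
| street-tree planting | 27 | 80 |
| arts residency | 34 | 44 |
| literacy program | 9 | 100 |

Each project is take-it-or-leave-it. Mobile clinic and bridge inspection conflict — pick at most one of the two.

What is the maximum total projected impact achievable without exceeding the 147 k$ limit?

836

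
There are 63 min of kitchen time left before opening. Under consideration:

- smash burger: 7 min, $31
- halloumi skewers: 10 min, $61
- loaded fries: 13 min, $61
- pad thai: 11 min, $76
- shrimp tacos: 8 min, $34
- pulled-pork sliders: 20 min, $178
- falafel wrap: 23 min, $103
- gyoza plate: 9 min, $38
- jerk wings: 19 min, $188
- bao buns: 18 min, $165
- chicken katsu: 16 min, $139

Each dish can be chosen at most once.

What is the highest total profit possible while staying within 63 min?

553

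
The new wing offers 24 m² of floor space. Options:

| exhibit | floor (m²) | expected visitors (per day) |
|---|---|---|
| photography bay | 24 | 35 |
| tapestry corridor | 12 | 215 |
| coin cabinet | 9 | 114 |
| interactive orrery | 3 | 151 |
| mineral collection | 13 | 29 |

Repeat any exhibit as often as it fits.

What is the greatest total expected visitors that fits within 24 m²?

1208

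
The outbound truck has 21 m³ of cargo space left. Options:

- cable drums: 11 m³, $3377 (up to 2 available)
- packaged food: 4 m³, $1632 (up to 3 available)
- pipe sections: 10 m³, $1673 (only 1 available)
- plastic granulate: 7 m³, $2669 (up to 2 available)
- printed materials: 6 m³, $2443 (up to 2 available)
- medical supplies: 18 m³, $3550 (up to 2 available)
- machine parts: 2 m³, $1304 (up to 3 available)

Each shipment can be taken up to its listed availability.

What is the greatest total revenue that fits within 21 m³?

By revenue per m³: machine parts 652.00, packaged food 408.00, printed materials 407.17, plastic granulate 381.29 lead.
The ratio heuristic lands on 3×packaged food + 3×machine parts (8808) but leaves 3 m³ idle.
Replace packaged food with plastic granulate: the trade gains 1037 net, giving 9845 at 21 m³.
That's the maximum — no swap from here does better than 9845.

9845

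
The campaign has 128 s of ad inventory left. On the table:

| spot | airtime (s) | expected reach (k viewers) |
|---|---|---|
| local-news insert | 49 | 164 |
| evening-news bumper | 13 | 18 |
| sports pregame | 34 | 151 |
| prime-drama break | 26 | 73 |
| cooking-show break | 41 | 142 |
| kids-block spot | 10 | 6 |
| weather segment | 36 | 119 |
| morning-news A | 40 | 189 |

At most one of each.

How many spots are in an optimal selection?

The maximum expected reach within 128 s is 504.
One optimal bundle: local-news insert + sports pregame + morning-news A (123 s).
All optima have 3 spots.

3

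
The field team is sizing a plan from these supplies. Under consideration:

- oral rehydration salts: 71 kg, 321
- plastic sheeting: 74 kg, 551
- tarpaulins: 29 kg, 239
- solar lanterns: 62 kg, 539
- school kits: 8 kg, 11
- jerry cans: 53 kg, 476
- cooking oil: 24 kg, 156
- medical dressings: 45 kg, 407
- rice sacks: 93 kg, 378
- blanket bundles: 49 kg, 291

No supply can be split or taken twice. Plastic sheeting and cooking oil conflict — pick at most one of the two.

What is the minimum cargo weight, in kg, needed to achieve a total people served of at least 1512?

Need the lightest bundle worth ≥ 1512.
Taking solar lanterns + jerry cans + cooking oil + medical dressings gives 1578 (≥ 1512) for 184 kg.
Any bundle with less than 184 kg falls short of 1512.

184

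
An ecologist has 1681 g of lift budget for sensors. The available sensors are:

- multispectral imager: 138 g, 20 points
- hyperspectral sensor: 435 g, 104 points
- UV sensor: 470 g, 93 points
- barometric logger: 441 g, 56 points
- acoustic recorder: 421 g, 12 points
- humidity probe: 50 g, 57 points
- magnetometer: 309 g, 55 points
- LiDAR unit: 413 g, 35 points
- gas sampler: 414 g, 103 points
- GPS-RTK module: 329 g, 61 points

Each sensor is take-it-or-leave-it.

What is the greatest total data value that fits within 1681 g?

412

Density check — humidity probe 1.14, gas sampler 0.25, hyperspectral sensor 0.24 are the best per g.
Hyperspectral sensor + UV sensor + humidity probe + magnetometer + gas sampler uses 1678 of the 1681 g and totals 412.
The spare 3 g is too small for any remaining sensor, and no exchange beats 412.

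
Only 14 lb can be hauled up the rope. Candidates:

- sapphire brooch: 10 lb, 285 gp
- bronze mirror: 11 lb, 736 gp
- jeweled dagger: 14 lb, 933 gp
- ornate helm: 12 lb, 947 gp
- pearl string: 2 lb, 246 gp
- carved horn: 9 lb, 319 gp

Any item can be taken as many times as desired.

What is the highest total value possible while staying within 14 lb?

The ratio ordering already packs tightly: 7×pearl string, 14 lb, 1722.
Nothing else within 14 lb beats 1722.

1722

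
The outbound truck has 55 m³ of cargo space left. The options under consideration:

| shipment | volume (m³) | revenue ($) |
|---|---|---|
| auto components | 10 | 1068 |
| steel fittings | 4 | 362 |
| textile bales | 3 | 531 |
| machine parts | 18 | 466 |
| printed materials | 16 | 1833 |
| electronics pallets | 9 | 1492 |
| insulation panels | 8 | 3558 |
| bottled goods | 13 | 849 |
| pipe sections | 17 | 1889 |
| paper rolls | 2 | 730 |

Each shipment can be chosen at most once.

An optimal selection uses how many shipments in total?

Best achievable revenue is 10033.
For example textile bales + printed materials + electronics pallets + insulation panels + pipe sections + paper rolls achieves it, using 55 m³.
Any selection reaching 10033 contains exactly 6 shipments.

6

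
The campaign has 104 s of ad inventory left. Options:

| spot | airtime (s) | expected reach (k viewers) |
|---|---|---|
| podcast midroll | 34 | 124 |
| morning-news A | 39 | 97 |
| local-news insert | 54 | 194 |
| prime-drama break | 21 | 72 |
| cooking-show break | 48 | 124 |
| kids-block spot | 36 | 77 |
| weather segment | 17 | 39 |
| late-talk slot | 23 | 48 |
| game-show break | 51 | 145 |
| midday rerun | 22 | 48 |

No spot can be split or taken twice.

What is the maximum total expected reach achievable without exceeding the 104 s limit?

Density check — podcast midroll 3.65, local-news insert 3.59, prime-drama break 3.43, game-show break 2.84 are the best per s.
A density-first pass picks podcast midroll + local-news insert — 318 at 88 s.
Replace local-news insert with prime-drama break + cooking-show break: the trade gains 2 net, giving 320 at 103 s.

320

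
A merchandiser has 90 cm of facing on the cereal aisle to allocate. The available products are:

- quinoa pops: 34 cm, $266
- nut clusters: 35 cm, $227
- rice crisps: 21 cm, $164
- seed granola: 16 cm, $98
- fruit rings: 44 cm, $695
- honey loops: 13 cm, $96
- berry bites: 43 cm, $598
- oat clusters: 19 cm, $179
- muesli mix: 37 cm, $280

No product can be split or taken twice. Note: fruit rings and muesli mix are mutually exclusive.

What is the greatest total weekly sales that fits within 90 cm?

1293

Fruit rings + berry bites uses 87 of the 90 cm and totals 1293.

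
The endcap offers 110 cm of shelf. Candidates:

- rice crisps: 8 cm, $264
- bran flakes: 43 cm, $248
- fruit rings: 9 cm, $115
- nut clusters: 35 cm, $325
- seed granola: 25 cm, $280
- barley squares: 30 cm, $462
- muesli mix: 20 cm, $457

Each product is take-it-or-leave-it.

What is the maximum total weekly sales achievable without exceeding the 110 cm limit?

Greedy by ratio would take rice crisps + fruit rings + seed granola + barley squares + muesli mix: 92 cm used, total 1578.
The 25 cm tied up in seed granola is better spent on nut clusters — total rises to 1623 (102 cm).
Next best is rice crisps + fruit rings + seed granola + barley squares + muesli mix at 1578 (92 cm) — short by 45.

1623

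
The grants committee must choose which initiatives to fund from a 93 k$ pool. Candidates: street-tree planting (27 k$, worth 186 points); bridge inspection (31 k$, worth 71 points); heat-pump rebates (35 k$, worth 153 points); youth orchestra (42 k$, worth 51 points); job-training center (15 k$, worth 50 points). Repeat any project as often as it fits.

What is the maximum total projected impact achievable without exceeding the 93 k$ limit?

558

Ranking by ratio (projected impact/k$): street-tree planting 6.89, heat-pump rebates 4.37, job-training center 3.33, bridge inspection 2.29.
Best packing: 3×street-tree planting — 81 k$, 558 total.
That's the maximum — no swap from here does better than 558.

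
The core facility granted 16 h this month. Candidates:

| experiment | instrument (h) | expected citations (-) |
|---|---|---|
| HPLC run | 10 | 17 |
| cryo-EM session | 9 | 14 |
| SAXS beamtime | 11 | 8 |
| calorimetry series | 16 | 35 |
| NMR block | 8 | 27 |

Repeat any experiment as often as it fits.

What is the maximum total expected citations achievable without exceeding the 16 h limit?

54

Ranking by ratio (expected citations/h): NMR block 3.38, calorimetry series 2.19, HPLC run 1.70.
The ratio ordering already packs tightly: 2×NMR block, 16 h, 54.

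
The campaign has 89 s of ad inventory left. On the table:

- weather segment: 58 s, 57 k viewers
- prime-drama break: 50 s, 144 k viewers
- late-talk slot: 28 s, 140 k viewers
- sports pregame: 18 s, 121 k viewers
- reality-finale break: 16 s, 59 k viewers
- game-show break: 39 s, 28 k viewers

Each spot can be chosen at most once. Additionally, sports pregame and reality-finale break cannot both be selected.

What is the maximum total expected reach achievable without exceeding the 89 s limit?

Late-talk slot + sports pregame + game-show break uses 85 of the 89 s and totals 289.
An exhaustive check of the 64 subsets confirms 289.

289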